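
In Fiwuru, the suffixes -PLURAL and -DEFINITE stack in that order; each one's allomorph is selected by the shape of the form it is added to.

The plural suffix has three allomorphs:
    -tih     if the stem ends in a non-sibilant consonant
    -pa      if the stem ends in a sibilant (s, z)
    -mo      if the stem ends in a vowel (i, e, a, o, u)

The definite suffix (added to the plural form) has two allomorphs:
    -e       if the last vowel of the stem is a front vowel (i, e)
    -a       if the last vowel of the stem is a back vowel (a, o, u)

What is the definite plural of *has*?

Since the final sound of *has* is /s/ (a sibilant), it takes -pa, giving *haspa*.
The plural form *haspa* — last vowel /a/ (a back vowel) → -a → *haspaa*.

haspaa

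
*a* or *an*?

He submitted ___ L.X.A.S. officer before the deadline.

The indefinite article is chosen by the initial *sound* of the following word, not its spelling.
The initialism *L.X.A.S.* is read letter by letter; the first letter, L, is pronounced /ɛl/, which begins with a vowel sound.
So the article is *an*: He submitted an L.X.A.S. officer before the deadline.

an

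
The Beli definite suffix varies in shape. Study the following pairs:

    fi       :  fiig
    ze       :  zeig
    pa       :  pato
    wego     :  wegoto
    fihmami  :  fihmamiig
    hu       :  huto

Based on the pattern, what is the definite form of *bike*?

Looking at the last vowel of each stem: -ig when the last vowel of the stem is a front vowel (*fi*, *ze*, *fihmami*); -to when the last vowel of the stem is a back vowel (*pa*, *wego*, *hu*).
The last vowel of *bike* is /e/, which is a front vowel, so the suffix is -ig, giving *bikeig*.

bikeig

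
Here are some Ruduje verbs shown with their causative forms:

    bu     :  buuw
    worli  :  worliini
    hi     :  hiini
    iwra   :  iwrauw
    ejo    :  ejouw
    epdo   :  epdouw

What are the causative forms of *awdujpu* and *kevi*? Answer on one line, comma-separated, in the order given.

awdujpuuw, keviini

Looking at the last vowel of each stem: -ini when the last vowel of the stem is a front vowel (*worli*, *hi*); -uw when the last vowel of the stem is a back vowel (*bu*, *iwra*, *ejo*, *epdo*).
*awdujpu* — last vowel /u/ (a back vowel) → -uw → *awdujpuuw*.
The last vowel of *kevi* is /i/, which is a front vowel, so the suffix is -ini, giving *keviini*.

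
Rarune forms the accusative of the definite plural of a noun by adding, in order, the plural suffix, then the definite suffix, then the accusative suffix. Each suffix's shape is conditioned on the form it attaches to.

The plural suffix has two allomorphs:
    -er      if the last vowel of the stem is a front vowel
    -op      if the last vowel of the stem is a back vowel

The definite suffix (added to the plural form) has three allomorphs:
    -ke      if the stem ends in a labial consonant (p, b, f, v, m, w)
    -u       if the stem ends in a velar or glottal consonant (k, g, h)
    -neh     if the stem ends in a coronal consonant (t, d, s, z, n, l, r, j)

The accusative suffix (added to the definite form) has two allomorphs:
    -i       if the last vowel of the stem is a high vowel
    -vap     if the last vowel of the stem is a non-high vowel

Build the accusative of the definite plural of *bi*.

*bi*: last vowel = /i/, a front vowel → -er → *bier*.
The final consonant of the plural form *bier* is /r/, which is coronal, so the definite suffix is -neh, giving *bierneh*.
The definite form *bierneh*: last vowel = /e/, a non-high vowel → -vap → *biernehvap*.

biernehvap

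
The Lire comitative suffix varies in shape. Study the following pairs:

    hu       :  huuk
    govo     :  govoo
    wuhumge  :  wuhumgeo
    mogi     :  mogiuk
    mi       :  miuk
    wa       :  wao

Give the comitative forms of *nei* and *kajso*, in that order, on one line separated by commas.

Looking at the last vowel of each stem: -uk when the last vowel of the stem is a high vowel (*hu*, *mogi*, *mi*); -o when the last vowel of the stem is a non-high vowel (*govo*, *wuhumge*, *wa*).
*nei*: last vowel = /i/, a high vowel → -uk → *neiuk*.
Since the last vowel of *kajso* is /o/ (a non-high vowel), it takes -o, giving *kajsoo*.

neiuk, kajsoo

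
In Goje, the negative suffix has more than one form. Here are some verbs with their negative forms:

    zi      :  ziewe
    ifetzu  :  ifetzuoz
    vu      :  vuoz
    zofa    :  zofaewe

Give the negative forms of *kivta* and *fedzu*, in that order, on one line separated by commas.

The suffix is conditioned by the last vowel: -oz when the last vowel of the stem is a rounded vowel (*ifetzu*, *vu*); -ewe when the last vowel of the stem is an unrounded vowel (*zi*, *zofa*).
*kivta*: last vowel = /a/, an unrounded vowel → -ewe → *kivtaewe*.
*fedzu*: last vowel = /u/, a rounded vowel → -oz → *fedzuoz*.

kivtaewe, fedzuoz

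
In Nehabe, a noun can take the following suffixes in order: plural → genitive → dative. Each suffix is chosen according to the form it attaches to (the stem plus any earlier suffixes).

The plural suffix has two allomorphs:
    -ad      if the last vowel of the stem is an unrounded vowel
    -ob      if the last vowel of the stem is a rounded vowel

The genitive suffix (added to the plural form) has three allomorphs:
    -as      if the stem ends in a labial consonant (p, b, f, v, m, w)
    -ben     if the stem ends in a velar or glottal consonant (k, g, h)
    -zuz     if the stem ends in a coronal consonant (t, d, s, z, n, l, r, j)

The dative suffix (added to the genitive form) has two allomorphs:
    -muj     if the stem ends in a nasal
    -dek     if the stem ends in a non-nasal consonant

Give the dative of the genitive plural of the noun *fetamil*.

Since the last vowel of *fetamil* is /i/ (an unrounded vowel), it takes -ad, giving *fetamilad*.
The plural form *fetamilad*: final consonant = /d/, coronal → -zuz → *fetamiladzuz*.
The genitive form *fetamiladzuz* — final consonant /z/ (non-nasal) → -dek → *fetamiladzuzdek*.

fetamiladzuzdek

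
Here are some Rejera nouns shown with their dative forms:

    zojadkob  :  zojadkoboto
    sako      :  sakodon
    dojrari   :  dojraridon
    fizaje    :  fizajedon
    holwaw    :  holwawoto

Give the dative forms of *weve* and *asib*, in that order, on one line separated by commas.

wevedon, asiboto

Looking at the final sound of each stem: -oto when the stem ends in a consonant (*zojadkob*, *holwaw*); -don when the stem ends in a vowel (*sako*, *dojrari*, *fizaje*).
*weve* — final sound /e/ (a vowel) → -don → *wevedon*.
*asib* — final sound /b/ (a consonant) → -oto → *asiboto*.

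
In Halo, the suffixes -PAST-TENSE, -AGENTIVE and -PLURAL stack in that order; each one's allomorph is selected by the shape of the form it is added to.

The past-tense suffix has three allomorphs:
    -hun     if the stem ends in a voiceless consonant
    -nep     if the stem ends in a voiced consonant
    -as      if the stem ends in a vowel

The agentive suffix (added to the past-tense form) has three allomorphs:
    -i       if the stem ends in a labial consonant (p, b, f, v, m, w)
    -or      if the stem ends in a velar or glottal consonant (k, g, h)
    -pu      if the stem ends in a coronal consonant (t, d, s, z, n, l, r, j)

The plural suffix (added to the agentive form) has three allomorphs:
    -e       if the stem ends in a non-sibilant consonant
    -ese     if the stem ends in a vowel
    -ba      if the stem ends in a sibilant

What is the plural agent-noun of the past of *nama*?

namaaspuese

Since the final sound of *nama* is /a/ (a vowel), it takes -as, giving *namaas*.
Since the final consonant of the past-tense form *namaas* is /s/ (coronal), it takes -pu, giving *namaaspu*.
The agentive form *namaaspu* — final sound /u/ (a vowel) → -ese → *namaaspuese*.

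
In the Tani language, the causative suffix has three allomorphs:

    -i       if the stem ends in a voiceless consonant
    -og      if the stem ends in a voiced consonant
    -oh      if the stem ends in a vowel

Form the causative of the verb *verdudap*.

The final sound of *verdudap* is /p/, which is a voiceless consonant, so the suffix is -i, giving *verdudapi*.

verdudapi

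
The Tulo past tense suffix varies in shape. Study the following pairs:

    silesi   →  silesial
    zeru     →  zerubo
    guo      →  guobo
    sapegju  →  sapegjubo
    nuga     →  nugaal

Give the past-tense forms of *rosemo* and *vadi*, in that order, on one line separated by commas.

rosemobo, vadial

Looking at the last vowel of each stem: -bo when the last vowel of the stem is a rounded vowel (*zeru*, *guo*, *sapegju*); -al when the last vowel of the stem is an unrounded vowel (*silesi*, *nuga*).
*rosemo*: last vowel = /o/, a rounded vowel → -bo → *rosemobo*.
Since the last vowel of *vadi* is /i/ (an unrounded vowel), it takes -al, giving *vadial*.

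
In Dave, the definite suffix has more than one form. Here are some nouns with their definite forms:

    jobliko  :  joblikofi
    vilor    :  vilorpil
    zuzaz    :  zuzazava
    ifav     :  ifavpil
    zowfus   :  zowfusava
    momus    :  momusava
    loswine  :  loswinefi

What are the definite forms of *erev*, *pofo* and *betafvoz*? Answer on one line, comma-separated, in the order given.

erevpil, pofofi, betafvozava

The alternation tracks the final sound of the stem — -ava when the stem ends in a sibilant (*zuzaz*, *zowfus*, *momus*); -pil when the stem ends in a non-sibilant consonant (*vilor*, *ifav*); -fi when the stem ends in a vowel (*jobliko*, *loswine*).
*erev* — final sound /v/ (a non-sibilant consonant) → -pil → *erevpil*.
*pofo*: final sound = /o/, a vowel → -fi → *pofofi*.
*betafvoz*: final sound = /z/, a sibilant → -ava → *betafvozava*.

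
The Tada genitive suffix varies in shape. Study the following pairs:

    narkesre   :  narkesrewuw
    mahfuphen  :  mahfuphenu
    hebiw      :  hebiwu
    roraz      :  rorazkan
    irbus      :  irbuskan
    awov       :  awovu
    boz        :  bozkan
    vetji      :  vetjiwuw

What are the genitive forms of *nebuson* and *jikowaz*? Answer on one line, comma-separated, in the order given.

The alternation tracks the final sound of the stem — -kan when the stem ends in a sibilant (*roraz*, *irbus*, *boz*); -u when the stem ends in a non-sibilant consonant (*mahfuphen*, *hebiw*, *awov*); -wuw when the stem ends in a vowel (*narkesre*, *vetji*).
The final sound of *nebuson* is /n/, which is a non-sibilant consonant, so the suffix is -u, giving *nebusonu*.
*jikowaz* — final sound /z/ (a sibilant) → -kan → *jikowazkan*.

nebusonu, jikowazkan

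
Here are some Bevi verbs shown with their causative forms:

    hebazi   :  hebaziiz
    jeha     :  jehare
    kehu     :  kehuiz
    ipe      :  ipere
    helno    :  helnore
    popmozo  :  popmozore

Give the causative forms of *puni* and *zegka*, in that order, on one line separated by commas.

puniiz, zegkare

The pattern is height harmony: -iz when the last vowel of the stem is a high vowel (*hebazi*, *kehu*); -re when the last vowel of the stem is a non-high vowel (*jeha*, *ipe*, *helno*, *popmozo*).
Since the last vowel of *puni* is /i/ (a high vowel), it takes -iz, giving *puniiz*.
Since the last vowel of *zegka* is /a/ (a non-high vowel), it takes -re, giving *zegkare*.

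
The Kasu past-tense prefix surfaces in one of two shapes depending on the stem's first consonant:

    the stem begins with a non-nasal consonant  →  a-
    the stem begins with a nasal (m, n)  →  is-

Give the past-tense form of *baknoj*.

abaknoj

*baknoj*: first consonant = /b/, non-nasal → a- → *abaknoj*.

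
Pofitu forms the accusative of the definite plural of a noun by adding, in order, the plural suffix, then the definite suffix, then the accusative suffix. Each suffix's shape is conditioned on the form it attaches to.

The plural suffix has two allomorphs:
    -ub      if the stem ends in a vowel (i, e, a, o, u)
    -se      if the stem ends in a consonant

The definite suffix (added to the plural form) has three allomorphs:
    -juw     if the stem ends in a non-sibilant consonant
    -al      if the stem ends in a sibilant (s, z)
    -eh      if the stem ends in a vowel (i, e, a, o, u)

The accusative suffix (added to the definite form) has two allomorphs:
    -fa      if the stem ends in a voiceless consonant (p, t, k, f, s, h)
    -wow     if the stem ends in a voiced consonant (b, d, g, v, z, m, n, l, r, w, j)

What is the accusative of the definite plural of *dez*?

dezseehfa

*dez* — final sound /z/ (a consonant) → -se → *dezse*.
The final sound of the plural form *dezse* is /e/, which is a vowel, so the definite suffix is -eh, giving *dezseeh*.
The definite form *dezseeh* — final consonant /h/ (voiceless) → -fa → *dezseehfa*.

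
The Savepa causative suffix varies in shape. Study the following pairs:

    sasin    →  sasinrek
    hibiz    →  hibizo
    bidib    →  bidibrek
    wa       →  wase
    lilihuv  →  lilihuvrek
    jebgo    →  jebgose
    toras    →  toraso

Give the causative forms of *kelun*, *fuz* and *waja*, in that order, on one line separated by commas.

The suffix is conditioned by the final sound: -o when the stem ends in a sibilant (*hibiz*, *toras*); -rek when the stem ends in a non-sibilant consonant (*sasin*, *bidib*, *lilihuv*); -se when the stem ends in a vowel (*wa*, *jebgo*).
*kelun* — final sound /n/ (a non-sibilant consonant) → -rek → *kelunrek*.
*fuz*: final sound = /z/, a sibilant → -o → *fuzo*.
*waja*: final sound = /a/, a vowel → -se → *wajase*.

kelunrek, fuzo, wajase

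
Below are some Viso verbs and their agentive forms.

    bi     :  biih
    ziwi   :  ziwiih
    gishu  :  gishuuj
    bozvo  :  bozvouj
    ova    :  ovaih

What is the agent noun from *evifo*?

The pattern is rounding harmony: -uj when the last vowel of the stem is a rounded vowel (*gishu*, *bozvo*); -ih when the last vowel of the stem is an unrounded vowel (*bi*, *ziwi*, *ova*).
*evifo* — last vowel /o/ (a rounded vowel) → -uj → *evifouj*.

evifouj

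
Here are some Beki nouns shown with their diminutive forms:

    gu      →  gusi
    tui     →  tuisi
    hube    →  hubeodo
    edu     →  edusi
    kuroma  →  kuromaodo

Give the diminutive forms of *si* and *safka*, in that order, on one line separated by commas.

Looking at the last vowel of each stem: -si when the last vowel of the stem is a high vowel (*gu*, *tui*, *edu*); -odo when the last vowel of the stem is a non-high vowel (*hube*, *kuroma*).
*si* — last vowel /i/ (a high vowel) → -si → *sisi*.
*safka* — last vowel /a/ (a non-high vowel) → -odo → *safkaodo*.

sisi, safkaodo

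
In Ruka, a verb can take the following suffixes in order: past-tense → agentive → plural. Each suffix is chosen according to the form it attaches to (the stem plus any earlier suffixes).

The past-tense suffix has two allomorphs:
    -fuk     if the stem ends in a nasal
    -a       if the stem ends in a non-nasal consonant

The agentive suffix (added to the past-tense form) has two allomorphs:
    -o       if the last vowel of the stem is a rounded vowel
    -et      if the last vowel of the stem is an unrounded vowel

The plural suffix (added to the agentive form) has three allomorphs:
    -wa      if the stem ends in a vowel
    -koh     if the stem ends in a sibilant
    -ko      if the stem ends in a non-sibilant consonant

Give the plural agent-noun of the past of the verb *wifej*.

*wifej* — final consonant /j/ (non-nasal) → -a → *wifeja*.
Since the last vowel of the past-tense form *wifeja* is /a/ (an unrounded vowel), it takes -et, giving *wifejaet*.
The agentive form *wifejaet* — final sound /t/ (a non-sibilant consonant) → -ko → *wifejaetko*.

wifejaetko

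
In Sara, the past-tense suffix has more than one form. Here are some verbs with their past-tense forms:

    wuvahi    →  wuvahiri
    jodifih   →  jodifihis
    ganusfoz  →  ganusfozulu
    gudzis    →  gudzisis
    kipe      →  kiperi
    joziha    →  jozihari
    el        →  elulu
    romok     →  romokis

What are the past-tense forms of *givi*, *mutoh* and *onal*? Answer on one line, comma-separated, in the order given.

giviri, mutohis, onalulu

The suffix is conditioned by the final sound: -is when the stem ends in a voiceless consonant (*jodifih*, *gudzis*, *romok*); -ulu when the stem ends in a voiced consonant (*ganusfoz*, *el*); -ri when the stem ends in a vowel (*wuvahi*, *kipe*, *joziha*).
The final sound of *givi* is /i/, which is a vowel, so the suffix is -ri, giving *giviri*.
The final sound of *mutoh* is /h/, which is a voiceless consonant, so the suffix is -is, giving *mutohis*.
*onal*: final sound = /l/, a voiced consonant → -ulu → *onalulu*.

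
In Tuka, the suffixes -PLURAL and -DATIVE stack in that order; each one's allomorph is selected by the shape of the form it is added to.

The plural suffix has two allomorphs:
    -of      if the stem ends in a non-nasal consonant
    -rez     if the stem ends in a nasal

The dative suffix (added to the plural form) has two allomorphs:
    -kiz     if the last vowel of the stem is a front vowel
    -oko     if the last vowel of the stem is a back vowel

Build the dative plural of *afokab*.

afokabofoko

The final consonant of *afokab* is /b/, which is non-nasal, so the plural suffix is -of, giving *afokabof*.
Since the last vowel of the plural form *afokabof* is /o/ (a back vowel), it takes -oko, giving *afokabofoko*.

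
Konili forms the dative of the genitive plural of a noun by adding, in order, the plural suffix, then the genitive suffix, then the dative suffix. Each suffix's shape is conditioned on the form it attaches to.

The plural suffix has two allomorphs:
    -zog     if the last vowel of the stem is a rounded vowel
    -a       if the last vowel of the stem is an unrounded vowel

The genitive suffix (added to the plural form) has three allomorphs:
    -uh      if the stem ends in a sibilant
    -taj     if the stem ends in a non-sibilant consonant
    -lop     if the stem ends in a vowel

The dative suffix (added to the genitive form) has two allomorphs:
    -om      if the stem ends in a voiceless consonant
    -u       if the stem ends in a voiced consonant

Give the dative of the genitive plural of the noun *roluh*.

*roluh* — last vowel /u/ (a rounded vowel) → -zog → *roluhzog*.
Since the final sound of the plural form *roluhzog* is /g/ (a non-sibilant consonant), it takes -taj, giving *roluhzogtaj*.
The genitive form *roluhzogtaj* — final consonant /j/ (voiced) → -u → *roluhzogtaju*.

roluhzogtaju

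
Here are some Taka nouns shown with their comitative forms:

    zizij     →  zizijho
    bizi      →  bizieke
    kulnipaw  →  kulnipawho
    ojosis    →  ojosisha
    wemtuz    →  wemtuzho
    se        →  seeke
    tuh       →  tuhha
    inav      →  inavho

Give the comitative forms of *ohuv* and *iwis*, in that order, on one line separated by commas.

The pattern is voicing of the final sound: -ha when the stem ends in a voiceless consonant (*ojosis*, *tuh*); -ho when the stem ends in a voiced consonant (*zizij*, *kulnipaw*, *wemtuz*, *inav*); -eke when the stem ends in a vowel (*bizi*, *se*).
*ohuv*: final sound = /v/, a voiced consonant → -ho → *ohuvho*.
Since the final sound of *iwis* is /s/ (a voiceless consonant), it takes -ha, giving *iwisha*.

ohuvho, iwisha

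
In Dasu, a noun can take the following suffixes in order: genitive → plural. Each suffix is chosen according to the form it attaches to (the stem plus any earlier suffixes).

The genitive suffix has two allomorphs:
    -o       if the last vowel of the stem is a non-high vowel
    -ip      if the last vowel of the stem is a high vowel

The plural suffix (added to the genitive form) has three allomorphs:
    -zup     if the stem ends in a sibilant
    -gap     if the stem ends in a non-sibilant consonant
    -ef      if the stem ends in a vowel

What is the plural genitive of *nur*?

*nur*: last vowel = /u/, a high vowel → -ip → *nurip*.
The final sound of the genitive form *nurip* is /p/, which is a non-sibilant consonant, so the plural suffix is -gap, giving *nuripgap*.

nuripgap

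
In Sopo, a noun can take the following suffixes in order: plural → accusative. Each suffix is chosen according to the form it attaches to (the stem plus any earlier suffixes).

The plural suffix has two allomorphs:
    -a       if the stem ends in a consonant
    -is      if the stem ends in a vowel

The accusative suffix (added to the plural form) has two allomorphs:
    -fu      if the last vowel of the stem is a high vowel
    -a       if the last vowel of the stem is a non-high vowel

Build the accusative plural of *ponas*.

ponasaa

*ponas* — final sound /s/ (a consonant) → -a → *ponasa*.
The last vowel of the plural form *ponasa* is /a/, which is a non-high vowel, so the accusative suffix is -a, giving *ponasaa*.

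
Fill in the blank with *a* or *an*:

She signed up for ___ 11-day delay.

an

The indefinite article is chosen by the initial *sound* of the following word, not its spelling.
The number *11* is spoken "eleven", beginning with /ɪˈlɛvən/ — a vowel sound.
So the article is *an*: She signed up for an 11-day delay.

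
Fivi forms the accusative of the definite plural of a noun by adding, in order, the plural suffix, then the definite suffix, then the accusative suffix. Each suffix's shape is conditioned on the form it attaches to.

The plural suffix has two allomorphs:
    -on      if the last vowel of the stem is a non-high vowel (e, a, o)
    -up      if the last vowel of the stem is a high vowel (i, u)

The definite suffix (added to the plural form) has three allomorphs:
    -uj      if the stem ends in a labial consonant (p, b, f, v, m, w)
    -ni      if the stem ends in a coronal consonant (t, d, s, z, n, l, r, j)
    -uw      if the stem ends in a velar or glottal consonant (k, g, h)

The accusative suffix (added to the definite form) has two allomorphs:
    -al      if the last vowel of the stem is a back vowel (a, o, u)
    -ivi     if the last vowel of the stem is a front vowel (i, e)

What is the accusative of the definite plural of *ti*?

*ti*: last vowel = /i/, a high vowel → -up → *tiup*.
The final consonant of the plural form *tiup* is /p/, which is labial, so the definite suffix is -uj, giving *tiupuj*.
Since the last vowel of the definite form *tiupuj* is /u/ (a back vowel), it takes -al, giving *tiupujal*.

tiupujal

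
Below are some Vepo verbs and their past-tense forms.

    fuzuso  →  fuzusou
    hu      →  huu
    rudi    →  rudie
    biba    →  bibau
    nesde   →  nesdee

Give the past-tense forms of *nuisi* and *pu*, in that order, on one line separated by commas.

The pattern is front/back vowel harmony: -e when the last vowel of the stem is a front vowel (*rudi*, *nesde*); -u when the last vowel of the stem is a back vowel (*fuzuso*, *hu*, *biba*).
Since the last vowel of *nuisi* is /i/ (a front vowel), it takes -e, giving *nuisie*.
*pu*: last vowel = /u/, a back vowel → -u → *puu*.

nuisie, puu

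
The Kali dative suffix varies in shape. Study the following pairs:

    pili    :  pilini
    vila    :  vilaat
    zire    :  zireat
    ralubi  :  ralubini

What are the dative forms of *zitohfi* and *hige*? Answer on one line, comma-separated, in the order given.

zitohfini, higeat

Looking at the last vowel of each stem: -ni when the last vowel of the stem is a high vowel (*pili*, *ralubi*); -at when the last vowel of the stem is a non-high vowel (*vila*, *zire*).
*zitohfi*: last vowel = /i/, a high vowel → -ni → *zitohfini*.
*hige*: last vowel = /e/, a non-high vowel → -at → *higeat*.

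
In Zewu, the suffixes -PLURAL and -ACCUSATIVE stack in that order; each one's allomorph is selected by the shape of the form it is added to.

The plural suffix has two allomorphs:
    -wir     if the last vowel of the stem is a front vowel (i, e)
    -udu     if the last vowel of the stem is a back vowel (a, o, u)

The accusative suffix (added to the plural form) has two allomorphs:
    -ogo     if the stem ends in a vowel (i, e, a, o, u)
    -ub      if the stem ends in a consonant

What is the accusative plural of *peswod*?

peswoduduogo

*peswod*: last vowel = /o/, a back vowel → -udu → *peswodudu*.
Since the final sound of the plural form *peswodudu* is /u/ (a vowel), it takes -ogo, giving *peswoduduogo*.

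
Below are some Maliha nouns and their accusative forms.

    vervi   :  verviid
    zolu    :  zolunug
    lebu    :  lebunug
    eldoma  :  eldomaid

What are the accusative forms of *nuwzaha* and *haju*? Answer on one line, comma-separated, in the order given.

nuwzahaid, hajunug

The suffix is conditioned by the last vowel: -nug when the last vowel of the stem is a rounded vowel (*zolu*, *lebu*); -id when the last vowel of the stem is an unrounded vowel (*vervi*, *eldoma*).
*nuwzaha* — last vowel /a/ (an unrounded vowel) → -id → *nuwzahaid*.
The last vowel of *haju* is /u/, which is a rounded vowel, so the suffix is -nug, giving *hajunug*.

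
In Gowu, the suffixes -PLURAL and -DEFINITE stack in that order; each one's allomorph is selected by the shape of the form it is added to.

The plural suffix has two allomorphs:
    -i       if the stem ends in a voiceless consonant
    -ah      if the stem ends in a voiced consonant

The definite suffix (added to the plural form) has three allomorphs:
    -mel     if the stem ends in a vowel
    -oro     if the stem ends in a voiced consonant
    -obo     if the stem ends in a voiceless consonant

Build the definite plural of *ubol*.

ubolahobo

The final consonant of *ubol* is /l/, which is voiced, so the plural suffix is -ah, giving *ubolah*.
Since the final sound of the plural form *ubolah* is /h/ (a voiceless consonant), it takes -obo, giving *ubolahobo*.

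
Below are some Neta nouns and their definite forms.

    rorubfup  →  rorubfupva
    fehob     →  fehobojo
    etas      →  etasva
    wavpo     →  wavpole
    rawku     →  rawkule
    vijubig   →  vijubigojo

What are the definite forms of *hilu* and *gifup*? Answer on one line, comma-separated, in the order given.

Looking at the final sound of each stem: -va when the stem ends in a voiceless consonant (*rorubfup*, *etas*); -ojo when the stem ends in a voiced consonant (*fehob*, *vijubig*); -le when the stem ends in a vowel (*wavpo*, *rawku*).
*hilu*: final sound = /u/, a vowel → -le → *hilule*.
Since the final sound of *gifup* is /p/ (a voiceless consonant), it takes -va, giving *gifupva*.

hilule, gifupva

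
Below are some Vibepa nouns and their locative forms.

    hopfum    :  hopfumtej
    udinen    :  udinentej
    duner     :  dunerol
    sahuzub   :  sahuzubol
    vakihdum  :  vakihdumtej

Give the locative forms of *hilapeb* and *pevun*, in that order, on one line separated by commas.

The pattern is nasality of the final consonant: -tej when the stem ends in a nasal (*hopfum*, *udinen*, *vakihdum*); -ol when the stem ends in a non-nasal consonant (*duner*, *sahuzub*).
*hilapeb* — final consonant /b/ (non-nasal) → -ol → *hilapebol*.
*pevun*: final consonant = /n/, a nasal → -tej → *pevuntej*.

hilapebol, pevuntej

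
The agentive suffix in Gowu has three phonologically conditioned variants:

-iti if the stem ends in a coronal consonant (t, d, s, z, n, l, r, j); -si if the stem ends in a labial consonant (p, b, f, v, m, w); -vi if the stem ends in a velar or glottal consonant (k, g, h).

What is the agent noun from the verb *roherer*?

rohereriti

*roherer*: final consonant = /r/, coronal → -iti → *rohereriti*.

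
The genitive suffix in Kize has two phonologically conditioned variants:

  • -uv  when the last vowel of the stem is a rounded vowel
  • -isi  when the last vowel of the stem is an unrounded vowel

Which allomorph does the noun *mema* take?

*mema*: last vowel = /a/, an unrounded vowel → -isi.

-isi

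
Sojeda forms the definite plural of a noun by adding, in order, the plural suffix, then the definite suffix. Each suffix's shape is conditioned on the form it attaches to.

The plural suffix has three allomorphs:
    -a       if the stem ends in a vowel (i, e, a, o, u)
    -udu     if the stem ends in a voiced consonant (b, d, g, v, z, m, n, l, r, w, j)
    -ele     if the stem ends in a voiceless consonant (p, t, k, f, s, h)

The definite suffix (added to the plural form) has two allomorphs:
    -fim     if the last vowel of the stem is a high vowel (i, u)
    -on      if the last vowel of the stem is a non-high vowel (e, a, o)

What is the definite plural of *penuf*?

Since the final sound of *penuf* is /f/ (a voiceless consonant), it takes -ele, giving *penufele*.
The last vowel of the plural form *penufele* is /e/, which is a non-high vowel, so the definite suffix is -on, giving *penufeleon*.

penufeleon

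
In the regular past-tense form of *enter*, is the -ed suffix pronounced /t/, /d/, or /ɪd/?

/d/

The stem *enter* ends in a voiced sound other than /d/.
The -ed suffix is realized as /ɪd/ after /t, d/; as /t/ after other voiceless consonants; and as /d/ after other voiced sounds.
So -ed on *enter* is pronounced /d/.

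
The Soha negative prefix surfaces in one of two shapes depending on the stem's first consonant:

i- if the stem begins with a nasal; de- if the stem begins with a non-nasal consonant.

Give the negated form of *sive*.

desive

Since the first consonant of *sive* is /s/ (non-nasal), it takes de-, giving *desive*.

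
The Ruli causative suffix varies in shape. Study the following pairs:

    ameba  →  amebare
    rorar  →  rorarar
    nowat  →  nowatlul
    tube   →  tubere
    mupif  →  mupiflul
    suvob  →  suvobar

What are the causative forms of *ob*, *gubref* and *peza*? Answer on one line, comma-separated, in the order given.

Looking at the final sound of each stem: -lul when the stem ends in a voiceless consonant (*nowat*, *mupif*); -ar when the stem ends in a voiced consonant (*rorar*, *suvob*); -re when the stem ends in a vowel (*ameba*, *tube*).
*ob* — final sound /b/ (a voiced consonant) → -ar → *obar*.
Since the final sound of *gubref* is /f/ (a voiceless consonant), it takes -lul, giving *gubreflul*.
*peza*: final sound = /a/, a vowel → -re → *pezare*.

obar, gubreflul, pezare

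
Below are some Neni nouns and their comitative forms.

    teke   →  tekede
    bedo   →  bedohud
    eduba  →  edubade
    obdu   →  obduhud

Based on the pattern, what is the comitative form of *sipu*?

sipuhud

The suffix is conditioned by the last vowel: -hud when the last vowel of the stem is a rounded vowel (*bedo*, *obdu*); -de when the last vowel of the stem is an unrounded vowel (*teke*, *eduba*).
The last vowel of *sipu* is /u/, which is a rounded vowel, so the suffix is -hud, giving *sipuhud*.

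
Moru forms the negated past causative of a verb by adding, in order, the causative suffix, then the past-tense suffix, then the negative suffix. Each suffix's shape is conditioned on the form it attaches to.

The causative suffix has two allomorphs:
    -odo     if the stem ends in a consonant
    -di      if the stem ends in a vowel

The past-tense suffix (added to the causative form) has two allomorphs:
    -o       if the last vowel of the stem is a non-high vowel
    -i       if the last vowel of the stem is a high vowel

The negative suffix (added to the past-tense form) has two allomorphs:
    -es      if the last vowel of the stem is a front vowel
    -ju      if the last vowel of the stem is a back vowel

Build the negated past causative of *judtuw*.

*judtuw*: final sound = /w/, a consonant → -odo → *judtuwodo*.
Since the last vowel of the causative form *judtuwodo* is /o/ (a non-high vowel), it takes -o, giving *judtuwodoo*.
The past-tense form *judtuwodoo*: last vowel = /o/, a back vowel → -ju → *judtuwodooju*.

judtuwodooju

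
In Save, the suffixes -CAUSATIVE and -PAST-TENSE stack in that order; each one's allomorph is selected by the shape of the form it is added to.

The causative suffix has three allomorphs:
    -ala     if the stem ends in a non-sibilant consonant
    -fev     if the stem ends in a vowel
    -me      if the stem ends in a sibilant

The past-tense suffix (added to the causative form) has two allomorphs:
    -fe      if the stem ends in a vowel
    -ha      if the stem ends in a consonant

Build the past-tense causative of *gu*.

*gu* — final sound /u/ (a vowel) → -fev → *gufev*.
Since the final sound of the causative form *gufev* is /v/ (a consonant), it takes -ha, giving *gufevha*.

gufevha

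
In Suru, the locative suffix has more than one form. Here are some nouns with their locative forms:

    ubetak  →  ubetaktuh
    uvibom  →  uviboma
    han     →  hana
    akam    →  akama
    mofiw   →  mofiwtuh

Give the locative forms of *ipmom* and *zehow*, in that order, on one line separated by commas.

ipmoma, zehowtuh

Looking at the final consonant of each stem: -a when the stem ends in a nasal (*uvibom*, *han*, *akam*); -tuh when the stem ends in a non-nasal consonant (*ubetak*, *mofiw*).
The final consonant of *ipmom* is /m/, which is a nasal, so the suffix is -a, giving *ipmoma*.
The final consonant of *zehow* is /w/, which is non-nasal, so the suffix is -tuh, giving *zehowtuh*.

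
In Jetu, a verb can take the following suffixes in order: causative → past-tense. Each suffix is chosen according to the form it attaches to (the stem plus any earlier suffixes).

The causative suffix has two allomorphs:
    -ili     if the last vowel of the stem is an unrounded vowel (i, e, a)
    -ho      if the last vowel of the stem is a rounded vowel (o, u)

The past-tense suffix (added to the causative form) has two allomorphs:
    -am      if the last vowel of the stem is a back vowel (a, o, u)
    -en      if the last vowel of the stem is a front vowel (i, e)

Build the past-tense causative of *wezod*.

wezodhoam

*wezod* — last vowel /o/ (a rounded vowel) → -ho → *wezodho*.
Since the last vowel of the causative form *wezodho* is /o/ (a back vowel), it takes -am, giving *wezodhoam*.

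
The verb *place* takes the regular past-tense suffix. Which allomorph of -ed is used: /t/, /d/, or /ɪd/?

The stem *place* ends in a voiceless consonant other than /t/.
The -ed suffix is realized as /ɪd/ after /t, d/; as /t/ after other voiceless consonants; and as /d/ after other voiced sounds.
So -ed on *place* is pronounced /t/.

/t/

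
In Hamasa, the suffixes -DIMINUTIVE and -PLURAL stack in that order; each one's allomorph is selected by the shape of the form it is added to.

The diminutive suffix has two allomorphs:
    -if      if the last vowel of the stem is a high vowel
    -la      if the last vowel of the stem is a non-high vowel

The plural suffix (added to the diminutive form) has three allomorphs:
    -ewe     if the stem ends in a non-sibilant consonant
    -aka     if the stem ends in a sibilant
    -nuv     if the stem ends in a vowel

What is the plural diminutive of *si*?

*si*: last vowel = /i/, a high vowel → -if → *siif*.
The diminutive form *siif*: final sound = /f/, a non-sibilant consonant → -ewe → *siifewe*.

siifewe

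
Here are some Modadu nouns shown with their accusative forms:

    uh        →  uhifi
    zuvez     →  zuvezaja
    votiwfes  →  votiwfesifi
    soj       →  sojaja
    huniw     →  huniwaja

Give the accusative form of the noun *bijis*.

The pattern is voicing of the final consonant: -ifi when the stem ends in a voiceless consonant (*uh*, *votiwfes*); -aja when the stem ends in a voiced consonant (*zuvez*, *soj*, *huniw*).
Since the final consonant of *bijis* is /s/ (voiceless), it takes -ifi, giving *bijisifi*.

bijisifi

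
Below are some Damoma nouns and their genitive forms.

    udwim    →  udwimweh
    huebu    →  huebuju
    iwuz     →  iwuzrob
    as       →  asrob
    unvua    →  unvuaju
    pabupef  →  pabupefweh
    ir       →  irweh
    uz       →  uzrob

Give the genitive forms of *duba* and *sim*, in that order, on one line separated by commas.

dubaju, simweh

The suffix is conditioned by the final sound: -rob when the stem ends in a sibilant (*iwuz*, *as*, *uz*); -weh when the stem ends in a non-sibilant consonant (*udwim*, *pabupef*, *ir*); -ju when the stem ends in a vowel (*huebu*, *unvua*).
Since the final sound of *duba* is /a/ (a vowel), it takes -ju, giving *dubaju*.
*sim* — final sound /m/ (a non-sibilant consonant) → -weh → *simweh*.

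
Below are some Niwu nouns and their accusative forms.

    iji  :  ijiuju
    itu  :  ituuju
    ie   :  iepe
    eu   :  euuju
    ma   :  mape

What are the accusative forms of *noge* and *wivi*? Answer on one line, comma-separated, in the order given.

nogepe, wiviuju

The alternation tracks the last vowel of the stem — -uju when the last vowel of the stem is a high vowel (*iji*, *itu*, *eu*); -pe when the last vowel of the stem is a non-high vowel (*ie*, *ma*).
The last vowel of *noge* is /e/, which is a non-high vowel, so the suffix is -pe, giving *nogepe*.
The last vowel of *wivi* is /i/, which is a high vowel, so the suffix is -uju, giving *wiviuju*.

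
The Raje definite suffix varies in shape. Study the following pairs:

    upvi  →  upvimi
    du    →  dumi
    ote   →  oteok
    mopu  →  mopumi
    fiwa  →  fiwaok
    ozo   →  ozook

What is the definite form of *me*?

The alternation tracks the last vowel of the stem — -mi when the last vowel of the stem is a high vowel (*upvi*, *du*, *mopu*); -ok when the last vowel of the stem is a non-high vowel (*ote*, *fiwa*, *ozo*).
The last vowel of *me* is /e/, which is a non-high vowel, so the suffix is -ok, giving *meok*.

meok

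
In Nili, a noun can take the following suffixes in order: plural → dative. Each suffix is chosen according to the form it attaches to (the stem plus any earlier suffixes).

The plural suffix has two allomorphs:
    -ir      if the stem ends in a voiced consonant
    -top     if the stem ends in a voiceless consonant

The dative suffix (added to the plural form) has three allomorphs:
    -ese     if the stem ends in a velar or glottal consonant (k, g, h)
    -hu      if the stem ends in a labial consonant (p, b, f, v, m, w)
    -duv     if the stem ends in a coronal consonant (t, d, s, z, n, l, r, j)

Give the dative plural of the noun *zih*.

The final consonant of *zih* is /h/, which is voiceless, so the plural suffix is -top, giving *zihtop*.
The final consonant of the plural form *zihtop* is /p/, which is labial, so the dative suffix is -hu, giving *zihtophu*.

zihtophu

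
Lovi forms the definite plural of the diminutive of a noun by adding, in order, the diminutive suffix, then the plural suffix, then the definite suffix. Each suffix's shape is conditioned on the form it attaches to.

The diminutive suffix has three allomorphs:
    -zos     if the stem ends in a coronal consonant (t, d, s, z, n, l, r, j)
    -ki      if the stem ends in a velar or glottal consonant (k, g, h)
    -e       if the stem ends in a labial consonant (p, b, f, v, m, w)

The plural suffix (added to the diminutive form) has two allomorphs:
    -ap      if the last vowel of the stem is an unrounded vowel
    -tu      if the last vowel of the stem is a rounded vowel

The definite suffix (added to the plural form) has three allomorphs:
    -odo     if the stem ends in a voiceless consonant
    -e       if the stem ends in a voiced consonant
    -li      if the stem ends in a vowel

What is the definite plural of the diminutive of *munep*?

munepeapodo

*munep* — final consonant /p/ (labial) → -e → *munepe*.
Since the last vowel of the diminutive form *munepe* is /e/ (an unrounded vowel), it takes -ap, giving *munepeap*.
The plural form *munepeap*: final sound = /p/, a voiceless consonant → -odo → *munepeapodo*.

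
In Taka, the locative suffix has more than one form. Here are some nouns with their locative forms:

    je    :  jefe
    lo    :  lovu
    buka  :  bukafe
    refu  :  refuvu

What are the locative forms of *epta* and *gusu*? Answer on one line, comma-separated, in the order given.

eptafe, gusuvu

The suffix is conditioned by the last vowel: -vu when the last vowel of the stem is a rounded vowel (*lo*, *refu*); -fe when the last vowel of the stem is an unrounded vowel (*je*, *buka*).
The last vowel of *epta* is /a/, which is an unrounded vowel, so the suffix is -fe, giving *eptafe*.
*gusu* — last vowel /u/ (a rounded vowel) → -vu → *gusuvu*.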